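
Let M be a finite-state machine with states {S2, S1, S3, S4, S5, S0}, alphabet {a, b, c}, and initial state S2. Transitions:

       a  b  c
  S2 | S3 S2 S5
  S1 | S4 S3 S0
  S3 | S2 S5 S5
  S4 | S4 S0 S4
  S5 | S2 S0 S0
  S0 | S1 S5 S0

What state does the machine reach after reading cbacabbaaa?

S2 → S5 → S0 → S1 → S0 → S1 → S3 → S5 → S2 → S3 → S2

S2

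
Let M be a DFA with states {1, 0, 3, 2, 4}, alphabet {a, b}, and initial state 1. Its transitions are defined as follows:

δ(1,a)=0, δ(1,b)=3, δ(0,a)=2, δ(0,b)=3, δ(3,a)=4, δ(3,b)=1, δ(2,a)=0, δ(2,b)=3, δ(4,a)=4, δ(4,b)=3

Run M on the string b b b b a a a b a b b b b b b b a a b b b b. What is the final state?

start at 1
read 'b': 1 → 3
read 'b': 3 → 1
read 'b': 1 → 3
read 'b': 3 → 1
read 'a': 1 → 0
read 'a': 0 → 2
read 'a': 2 → 0
read 'b': 0 → 3
read 'a': 3 → 4
read 'b': 4 → 3
read 'b': 3 → 1
read 'b': 1 → 3
read 'b': 3 → 1
read 'b': 1 → 3
read 'b': 3 → 1
read 'b': 1 → 3
read 'a': 3 → 4
read 'a': 4 → 4
read 'b': 4 → 3
read 'b': 3 → 1
read 'b': 1 → 3
read 'b': 3 → 1

1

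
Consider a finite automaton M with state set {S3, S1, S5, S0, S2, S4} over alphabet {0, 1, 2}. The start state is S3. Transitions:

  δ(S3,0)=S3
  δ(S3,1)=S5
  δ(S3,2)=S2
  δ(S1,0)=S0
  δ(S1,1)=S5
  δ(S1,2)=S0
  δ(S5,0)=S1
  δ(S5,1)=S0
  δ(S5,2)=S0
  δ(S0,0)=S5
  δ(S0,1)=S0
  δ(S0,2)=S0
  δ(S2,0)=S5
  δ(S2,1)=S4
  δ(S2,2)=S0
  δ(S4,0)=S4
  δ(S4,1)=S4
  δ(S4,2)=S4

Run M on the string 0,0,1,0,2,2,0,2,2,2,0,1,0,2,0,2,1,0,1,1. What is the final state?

Trace: S3 -0-> S3 -0-> S3 -1-> S5 -0-> S1 -2-> S0 -2-> S0 -0-> S5 -2-> S0 -2-> S0 -2-> S0 -0-> S5 -1-> S0 -0-> S5 -2-> S0 -0-> S5 -2-> S0 -1-> S0 -0-> S5 -1-> S0 -1-> S0

S0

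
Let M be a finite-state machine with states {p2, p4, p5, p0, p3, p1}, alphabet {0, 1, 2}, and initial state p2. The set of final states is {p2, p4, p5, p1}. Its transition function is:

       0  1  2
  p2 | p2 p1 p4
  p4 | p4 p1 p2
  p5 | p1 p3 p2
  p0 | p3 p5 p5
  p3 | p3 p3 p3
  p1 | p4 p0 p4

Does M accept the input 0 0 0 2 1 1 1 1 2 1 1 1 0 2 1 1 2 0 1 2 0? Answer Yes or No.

No

p2 → p2 → p2 → p2 → p4 → p1 → p0 → p5 → p3 → p3 → p3 → p3 → p3 → p3 → p3 → p3 → p3 → p3 → p3 → p3 → p3 → p3
End state p3 is not accepting.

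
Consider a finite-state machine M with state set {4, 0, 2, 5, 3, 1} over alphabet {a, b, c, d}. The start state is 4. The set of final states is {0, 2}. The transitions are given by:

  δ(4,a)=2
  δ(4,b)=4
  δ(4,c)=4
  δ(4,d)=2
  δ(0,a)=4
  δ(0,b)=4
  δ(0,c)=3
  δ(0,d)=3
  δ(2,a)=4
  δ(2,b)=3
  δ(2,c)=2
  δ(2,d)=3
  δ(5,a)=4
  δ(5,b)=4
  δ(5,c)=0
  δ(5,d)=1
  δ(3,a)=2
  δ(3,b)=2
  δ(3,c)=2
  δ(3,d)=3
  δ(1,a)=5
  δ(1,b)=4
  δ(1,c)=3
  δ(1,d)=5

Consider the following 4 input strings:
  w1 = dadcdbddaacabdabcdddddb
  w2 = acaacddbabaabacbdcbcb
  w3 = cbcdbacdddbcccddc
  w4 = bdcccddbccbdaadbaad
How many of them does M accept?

w1: 4 → 2 → 4 → 2 → 2 → 3 → 2 → 3 → 3 → 2 → 4 → 4 → 2 → 3 → 3 → 2 → 3 → 2 → 3 → 3 → 3 → 3 → 3 → 2  → end 2, accepted
w2: 4 → 2 → 2 → 4 → 2 → 2 → 3 → 3 → 2 → 4 → 4 → 2 → 4 → 4 → 2 → 2 → 3 → 3 → 2 → 3 → 2 → 3  → end 3, rejected
w3: 4 → 4 → 4 → 4 → 2 → 3 → 2 → 2 → 3 → 3 → 3 → 2 → 2 → 2 → 2 → 3 → 3 → 2  → end 2, accepted
w4: 4 → 4 → 2 → 2 → 2 → 2 → 3 → 3 → 2 → 2 → 2 → 3 → 3 → 2 → 4 → 2 → 3 → 2 → 4 → 2  → end 2, accepted

3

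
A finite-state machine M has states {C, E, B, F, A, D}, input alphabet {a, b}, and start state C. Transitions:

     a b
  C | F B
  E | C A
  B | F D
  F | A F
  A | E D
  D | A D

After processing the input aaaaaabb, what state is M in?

Trace: C -a-> F -a-> A -a-> E -a-> C -a-> F -a-> A -b-> D -b-> D

D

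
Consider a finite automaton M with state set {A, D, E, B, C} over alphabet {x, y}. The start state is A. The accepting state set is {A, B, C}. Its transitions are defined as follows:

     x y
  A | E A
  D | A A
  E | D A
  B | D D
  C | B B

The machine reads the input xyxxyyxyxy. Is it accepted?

start at A
read 'x': A → E
read 'y': E → A
read 'x': A → E
read 'x': E → D
read 'y': D → A
read 'y': A → A
read 'x': A → E
read 'y': E → A
read 'x': A → E
read 'y': E → A
End state A is accepting.

Yes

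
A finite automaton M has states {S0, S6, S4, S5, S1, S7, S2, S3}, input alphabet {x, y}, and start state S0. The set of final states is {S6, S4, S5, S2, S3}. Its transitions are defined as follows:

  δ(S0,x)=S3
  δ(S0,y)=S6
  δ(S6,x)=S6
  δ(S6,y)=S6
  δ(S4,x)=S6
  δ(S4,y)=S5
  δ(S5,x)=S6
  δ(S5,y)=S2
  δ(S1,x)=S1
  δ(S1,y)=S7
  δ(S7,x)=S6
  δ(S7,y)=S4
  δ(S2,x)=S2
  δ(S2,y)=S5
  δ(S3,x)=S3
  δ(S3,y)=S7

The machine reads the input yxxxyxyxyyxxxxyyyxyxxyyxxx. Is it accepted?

Yes

start at S0
read 'y': S0 → S6
read 'x': S6 → S6
read 'x': S6 → S6
read 'x': S6 → S6
read 'y': S6 → S6
read 'x': S6 → S6
read 'y': S6 → S6
read 'x': S6 → S6
read 'y': S6 → S6
read 'y': S6 → S6
read 'x': S6 → S6
read 'x': S6 → S6
read 'x': S6 → S6
read 'x': S6 → S6
read 'y': S6 → S6
read 'y': S6 → S6
read 'y': S6 → S6
read 'x': S6 → S6
read 'y': S6 → S6
read 'x': S6 → S6
read 'x': S6 → S6
read 'y': S6 → S6
read 'y': S6 → S6
read 'x': S6 → S6
read 'x': S6 → S6
read 'x': S6 → S6
End state S6 is accepting.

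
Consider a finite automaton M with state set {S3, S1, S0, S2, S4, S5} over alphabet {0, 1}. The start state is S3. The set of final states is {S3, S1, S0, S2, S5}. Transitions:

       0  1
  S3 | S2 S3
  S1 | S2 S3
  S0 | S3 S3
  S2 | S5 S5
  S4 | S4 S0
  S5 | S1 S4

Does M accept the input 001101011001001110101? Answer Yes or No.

Trace: S3 -0-> S2 -0-> S5 -1-> S4 -1-> S0 -0-> S3 -1-> S3 -0-> S2 -1-> S5 -1-> S4 -0-> S4 -0-> S4 -1-> S0 -0-> S3 -0-> S2 -1-> S5 -1-> S4 -1-> S0 -0-> S3 -1-> S3 -0-> S2 -1-> S5
End state S5 is accepting.

Yes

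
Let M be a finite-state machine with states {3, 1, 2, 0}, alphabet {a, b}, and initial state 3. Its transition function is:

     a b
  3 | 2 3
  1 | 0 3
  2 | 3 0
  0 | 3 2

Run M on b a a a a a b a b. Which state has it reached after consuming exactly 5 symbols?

3

Trace: 3 -b-> 3 -a-> 2 -a-> 3 -a-> 2 -a-> 3
After 5 symbols: 3.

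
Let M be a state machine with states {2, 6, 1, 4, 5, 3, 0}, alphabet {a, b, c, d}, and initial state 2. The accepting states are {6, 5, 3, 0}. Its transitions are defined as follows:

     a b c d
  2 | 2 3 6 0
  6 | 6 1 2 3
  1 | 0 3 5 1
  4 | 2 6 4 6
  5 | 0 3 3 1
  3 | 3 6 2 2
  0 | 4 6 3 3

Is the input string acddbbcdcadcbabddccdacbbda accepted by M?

2 → 2 → 6 → 3 → 2 → 3 → 6 → 2 → 0 → 3 → 3 → 2 → 6 → 1 → 0 → 6 → 3 → 2 → 6 → 2 → 0 → 4 → 4 → 6 → 1 → 1 → 0
End state 0 is accepting.

Yes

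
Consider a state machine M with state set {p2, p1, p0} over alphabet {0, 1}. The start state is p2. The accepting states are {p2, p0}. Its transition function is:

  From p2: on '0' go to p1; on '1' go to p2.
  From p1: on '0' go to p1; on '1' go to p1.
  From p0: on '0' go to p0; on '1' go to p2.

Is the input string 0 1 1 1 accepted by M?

p2 → p1 → p1 → p1 → p1
End state p1 is not accepting.

No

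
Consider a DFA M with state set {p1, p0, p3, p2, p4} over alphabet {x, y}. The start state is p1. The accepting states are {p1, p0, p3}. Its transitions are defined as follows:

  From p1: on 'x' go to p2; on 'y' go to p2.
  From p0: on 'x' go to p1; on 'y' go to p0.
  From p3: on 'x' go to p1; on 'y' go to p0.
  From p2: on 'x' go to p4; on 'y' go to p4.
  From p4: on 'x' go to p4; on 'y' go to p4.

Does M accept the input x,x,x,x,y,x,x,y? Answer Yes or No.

Trace: p1 -x-> p2 -x-> p4 -x-> p4 -x-> p4 -y-> p4 -x-> p4 -x-> p4 -y-> p4
End state p4 is not accepting.

No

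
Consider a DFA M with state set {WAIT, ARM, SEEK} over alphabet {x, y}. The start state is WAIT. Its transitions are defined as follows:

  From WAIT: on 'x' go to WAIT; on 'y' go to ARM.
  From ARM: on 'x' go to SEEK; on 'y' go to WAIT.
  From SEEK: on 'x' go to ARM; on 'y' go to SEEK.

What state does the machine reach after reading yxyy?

start at WAIT
read 'y': WAIT → ARM
read 'x': ARM → SEEK
read 'y': SEEK → SEEK
read 'y': SEEK → SEEK

SEEK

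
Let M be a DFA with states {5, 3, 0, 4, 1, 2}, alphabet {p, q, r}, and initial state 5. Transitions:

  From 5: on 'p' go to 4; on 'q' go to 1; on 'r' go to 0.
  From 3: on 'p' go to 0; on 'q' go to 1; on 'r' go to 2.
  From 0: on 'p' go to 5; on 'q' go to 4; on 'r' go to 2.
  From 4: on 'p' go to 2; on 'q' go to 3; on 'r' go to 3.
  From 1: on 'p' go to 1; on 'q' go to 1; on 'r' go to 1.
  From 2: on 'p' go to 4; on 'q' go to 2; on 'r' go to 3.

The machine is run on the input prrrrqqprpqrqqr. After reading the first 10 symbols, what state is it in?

start at 5
read 'p': 5 → 4
read 'r': 4 → 3
read 'r': 3 → 2
read 'r': 2 → 3
read 'r': 3 → 2
read 'q': 2 → 2
read 'q': 2 → 2
read 'p': 2 → 4
read 'r': 4 → 3
read 'p': 3 → 0
After 10 symbols: 0.

0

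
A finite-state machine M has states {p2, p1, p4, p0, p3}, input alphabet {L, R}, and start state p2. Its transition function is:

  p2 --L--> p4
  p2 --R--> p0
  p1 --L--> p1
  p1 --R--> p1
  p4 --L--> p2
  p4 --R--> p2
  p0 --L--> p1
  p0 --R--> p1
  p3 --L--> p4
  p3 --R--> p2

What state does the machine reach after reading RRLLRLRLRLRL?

p2 → p0 → p1 → p1 → p1 → p1 → p1 → p1 → p1 → p1 → p1 → p1 → p1

p1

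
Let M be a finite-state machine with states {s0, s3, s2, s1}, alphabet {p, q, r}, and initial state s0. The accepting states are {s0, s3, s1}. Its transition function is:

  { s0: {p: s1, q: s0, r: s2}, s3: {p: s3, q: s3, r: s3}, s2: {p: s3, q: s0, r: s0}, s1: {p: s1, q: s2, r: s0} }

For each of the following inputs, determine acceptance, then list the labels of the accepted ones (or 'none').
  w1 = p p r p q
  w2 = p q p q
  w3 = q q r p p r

w1: Trace: s0 -p-> s1 -p-> s1 -r-> s0 -p-> s1 -q-> s2  → end s2, rejected
w2: Trace: s0 -p-> s1 -q-> s2 -p-> s3 -q-> s3  → end s3, accepted
w3: Trace: s0 -q-> s0 -q-> s0 -r-> s2 -p-> s3 -p-> s3 -r-> s3  → end s3, accepted

w2, w3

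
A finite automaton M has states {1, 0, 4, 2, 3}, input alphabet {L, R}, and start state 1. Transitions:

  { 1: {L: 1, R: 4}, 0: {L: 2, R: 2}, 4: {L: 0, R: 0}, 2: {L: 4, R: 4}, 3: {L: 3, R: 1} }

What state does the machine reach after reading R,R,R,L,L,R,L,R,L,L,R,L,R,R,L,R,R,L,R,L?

0

1 → 4 → 0 → 2 → 4 → 0 → 2 → 4 → 0 → 2 → 4 → 0 → 2 → 4 → 0 → 2 → 4 → 0 → 2 → 4 → 0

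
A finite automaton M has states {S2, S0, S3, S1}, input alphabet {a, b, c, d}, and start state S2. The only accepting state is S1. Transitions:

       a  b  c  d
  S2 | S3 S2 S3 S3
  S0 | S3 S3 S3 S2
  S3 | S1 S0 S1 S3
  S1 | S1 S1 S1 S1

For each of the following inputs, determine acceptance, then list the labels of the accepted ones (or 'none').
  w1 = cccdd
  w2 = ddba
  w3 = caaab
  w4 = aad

w1, w3, w4

w1: S2 → S3 → S1 → S1 → S1 → S1  → end S1, accepted
w2: S2 → S3 → S3 → S0 → S3  → end S3, rejected
w3: S2 → S3 → S1 → S1 → S1 → S1  → end S1, accepted
w4: S2 → S3 → S1 → S1  → end S1, accepted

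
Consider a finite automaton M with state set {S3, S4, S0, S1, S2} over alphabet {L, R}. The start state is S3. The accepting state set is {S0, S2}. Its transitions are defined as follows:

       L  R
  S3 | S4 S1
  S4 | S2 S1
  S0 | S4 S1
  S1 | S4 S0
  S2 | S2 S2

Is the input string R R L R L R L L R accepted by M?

start at S3
read 'R': S3 → S1
read 'R': S1 → S0
read 'L': S0 → S4
read 'R': S4 → S1
read 'L': S1 → S4
read 'R': S4 → S1
read 'L': S1 → S4
read 'L': S4 → S2
read 'R': S2 → S2
End state S2 is accepting.

Yes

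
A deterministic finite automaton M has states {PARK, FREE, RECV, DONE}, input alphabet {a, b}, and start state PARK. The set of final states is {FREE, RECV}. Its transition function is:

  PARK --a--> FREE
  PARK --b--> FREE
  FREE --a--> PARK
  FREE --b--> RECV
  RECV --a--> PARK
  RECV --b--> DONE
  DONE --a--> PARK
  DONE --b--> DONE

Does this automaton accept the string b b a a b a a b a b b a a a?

No

start at PARK
read 'b': PARK → FREE
read 'b': FREE → RECV
read 'a': RECV → PARK
read 'a': PARK → FREE
read 'b': FREE → RECV
read 'a': RECV → PARK
read 'a': PARK → FREE
read 'b': FREE → RECV
read 'a': RECV → PARK
read 'b': PARK → FREE
read 'b': FREE → RECV
read 'a': RECV → PARK
read 'a': PARK → FREE
read 'a': FREE → PARK
End state PARK is not accepting.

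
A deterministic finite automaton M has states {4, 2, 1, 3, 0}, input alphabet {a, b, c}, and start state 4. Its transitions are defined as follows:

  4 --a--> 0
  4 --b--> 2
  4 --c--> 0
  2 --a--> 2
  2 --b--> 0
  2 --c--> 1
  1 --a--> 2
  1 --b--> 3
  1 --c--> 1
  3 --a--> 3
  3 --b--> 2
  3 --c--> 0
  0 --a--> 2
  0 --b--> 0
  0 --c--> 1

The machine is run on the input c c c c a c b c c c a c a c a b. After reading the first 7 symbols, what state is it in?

4 → 0 → 1 → 1 → 1 → 2 → 1 → 3
After 7 symbols: 3.

3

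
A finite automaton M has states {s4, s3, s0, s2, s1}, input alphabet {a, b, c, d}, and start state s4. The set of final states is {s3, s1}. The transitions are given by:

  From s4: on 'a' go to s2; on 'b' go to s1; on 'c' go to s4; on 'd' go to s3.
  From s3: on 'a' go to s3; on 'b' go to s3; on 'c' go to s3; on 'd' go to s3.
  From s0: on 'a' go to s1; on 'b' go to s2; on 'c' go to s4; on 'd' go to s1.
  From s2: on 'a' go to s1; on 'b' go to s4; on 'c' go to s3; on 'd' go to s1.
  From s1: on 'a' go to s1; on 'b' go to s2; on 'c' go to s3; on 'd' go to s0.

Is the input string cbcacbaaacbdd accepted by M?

Trace: s4 -c-> s4 -b-> s1 -c-> s3 -a-> s3 -c-> s3 -b-> s3 -a-> s3 -a-> s3 -a-> s3 -c-> s3 -b-> s3 -d-> s3 -d-> s3
End state s3 is accepting.

Yes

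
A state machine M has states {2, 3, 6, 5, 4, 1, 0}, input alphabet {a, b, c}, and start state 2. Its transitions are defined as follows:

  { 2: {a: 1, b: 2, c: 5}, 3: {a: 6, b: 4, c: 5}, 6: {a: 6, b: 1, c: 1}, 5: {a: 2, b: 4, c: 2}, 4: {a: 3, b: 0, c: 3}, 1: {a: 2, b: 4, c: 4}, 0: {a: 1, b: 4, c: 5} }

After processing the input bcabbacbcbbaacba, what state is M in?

3

Trace: 2 -b-> 2 -c-> 5 -a-> 2 -b-> 2 -b-> 2 -a-> 1 -c-> 4 -b-> 0 -c-> 5 -b-> 4 -b-> 0 -a-> 1 -a-> 2 -c-> 5 -b-> 4 -a-> 3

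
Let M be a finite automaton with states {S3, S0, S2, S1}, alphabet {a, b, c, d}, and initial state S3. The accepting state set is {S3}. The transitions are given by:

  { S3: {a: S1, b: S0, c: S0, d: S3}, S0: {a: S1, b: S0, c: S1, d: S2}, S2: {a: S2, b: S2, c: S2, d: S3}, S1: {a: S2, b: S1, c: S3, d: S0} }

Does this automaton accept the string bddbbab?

start at S3
read 'b': S3 → S0
read 'd': S0 → S2
read 'd': S2 → S3
read 'b': S3 → S0
read 'b': S0 → S0
read 'a': S0 → S1
read 'b': S1 → S1
End state S1 is not accepting.

No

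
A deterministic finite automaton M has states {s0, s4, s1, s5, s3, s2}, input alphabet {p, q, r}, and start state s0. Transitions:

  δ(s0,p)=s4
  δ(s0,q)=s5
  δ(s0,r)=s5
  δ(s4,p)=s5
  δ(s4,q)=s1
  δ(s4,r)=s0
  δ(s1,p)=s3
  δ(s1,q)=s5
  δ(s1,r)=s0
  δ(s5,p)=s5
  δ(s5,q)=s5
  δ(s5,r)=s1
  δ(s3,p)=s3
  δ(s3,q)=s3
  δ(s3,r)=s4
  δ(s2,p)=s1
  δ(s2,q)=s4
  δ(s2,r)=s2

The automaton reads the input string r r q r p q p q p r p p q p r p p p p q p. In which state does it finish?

s0 → s5 → s1 → s5 → s1 → s3 → s3 → s3 → s3 → s3 → s4 → s5 → s5 → s5 → s5 → s1 → s3 → s3 → s3 → s3 → s3 → s3

s3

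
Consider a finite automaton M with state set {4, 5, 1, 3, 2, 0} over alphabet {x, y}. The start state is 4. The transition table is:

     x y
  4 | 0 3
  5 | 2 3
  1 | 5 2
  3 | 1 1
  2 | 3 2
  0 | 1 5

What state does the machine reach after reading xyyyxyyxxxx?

1

4 → 0 → 5 → 3 → 1 → 5 → 3 → 1 → 5 → 2 → 3 → 1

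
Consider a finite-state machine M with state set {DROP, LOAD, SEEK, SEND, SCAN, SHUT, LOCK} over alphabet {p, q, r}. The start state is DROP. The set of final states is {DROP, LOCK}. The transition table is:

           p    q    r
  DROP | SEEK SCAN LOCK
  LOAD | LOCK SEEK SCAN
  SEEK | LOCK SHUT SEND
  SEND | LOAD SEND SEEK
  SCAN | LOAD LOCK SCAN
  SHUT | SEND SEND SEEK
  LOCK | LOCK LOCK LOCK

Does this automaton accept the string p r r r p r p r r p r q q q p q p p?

Trace: DROP -p-> SEEK -r-> SEND -r-> SEEK -r-> SEND -p-> LOAD -r-> SCAN -p-> LOAD -r-> SCAN -r-> SCAN -p-> LOAD -r-> SCAN -q-> LOCK -q-> LOCK -q-> LOCK -p-> LOCK -q-> LOCK -p-> LOCK -p-> LOCK
End state LOCK is accepting.

Yes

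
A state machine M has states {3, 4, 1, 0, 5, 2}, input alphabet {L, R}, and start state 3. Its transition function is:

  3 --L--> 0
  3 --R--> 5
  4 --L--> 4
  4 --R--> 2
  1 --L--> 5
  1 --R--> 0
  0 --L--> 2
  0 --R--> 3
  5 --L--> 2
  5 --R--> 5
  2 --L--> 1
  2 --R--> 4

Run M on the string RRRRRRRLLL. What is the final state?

Trace: 3 -R-> 5 -R-> 5 -R-> 5 -R-> 5 -R-> 5 -R-> 5 -R-> 5 -L-> 2 -L-> 1 -L-> 5

5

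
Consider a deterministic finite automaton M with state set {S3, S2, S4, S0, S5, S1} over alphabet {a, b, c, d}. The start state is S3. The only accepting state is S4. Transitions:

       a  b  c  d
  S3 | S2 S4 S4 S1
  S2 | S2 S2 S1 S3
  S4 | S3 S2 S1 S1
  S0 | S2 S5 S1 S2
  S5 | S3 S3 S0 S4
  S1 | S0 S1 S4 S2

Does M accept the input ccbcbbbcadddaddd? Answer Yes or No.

S3 → S4 → S1 → S1 → S4 → S2 → S2 → S2 → S1 → S0 → S2 → S3 → S1 → S0 → S2 → S3 → S1
End state S1 is not accepting.

No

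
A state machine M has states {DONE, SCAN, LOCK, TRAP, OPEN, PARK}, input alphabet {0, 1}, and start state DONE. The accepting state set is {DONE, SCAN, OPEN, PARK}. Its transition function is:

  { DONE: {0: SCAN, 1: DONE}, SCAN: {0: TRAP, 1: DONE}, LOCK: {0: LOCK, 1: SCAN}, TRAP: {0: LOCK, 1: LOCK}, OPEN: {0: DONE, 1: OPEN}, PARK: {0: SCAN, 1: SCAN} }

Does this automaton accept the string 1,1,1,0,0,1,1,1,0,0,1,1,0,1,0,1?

DONE → DONE → DONE → DONE → SCAN → TRAP → LOCK → SCAN → DONE → SCAN → TRAP → LOCK → SCAN → TRAP → LOCK → LOCK → SCAN
End state SCAN is accepting.

Yes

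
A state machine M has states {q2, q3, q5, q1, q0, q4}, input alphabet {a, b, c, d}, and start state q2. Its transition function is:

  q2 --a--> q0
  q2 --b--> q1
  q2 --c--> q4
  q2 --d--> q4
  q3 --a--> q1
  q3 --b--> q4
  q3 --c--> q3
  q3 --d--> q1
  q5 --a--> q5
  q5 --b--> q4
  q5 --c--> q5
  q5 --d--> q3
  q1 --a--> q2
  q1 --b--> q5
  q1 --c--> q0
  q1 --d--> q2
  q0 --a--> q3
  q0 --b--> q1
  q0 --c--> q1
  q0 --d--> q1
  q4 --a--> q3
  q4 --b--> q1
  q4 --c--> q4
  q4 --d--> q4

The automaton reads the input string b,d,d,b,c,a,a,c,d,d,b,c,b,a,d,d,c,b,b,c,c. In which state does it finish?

q2 → q1 → q2 → q4 → q1 → q0 → q3 → q1 → q0 → q1 → q2 → q1 → q0 → q1 → q2 → q4 → q4 → q4 → q1 → q5 → q5 → q5

q5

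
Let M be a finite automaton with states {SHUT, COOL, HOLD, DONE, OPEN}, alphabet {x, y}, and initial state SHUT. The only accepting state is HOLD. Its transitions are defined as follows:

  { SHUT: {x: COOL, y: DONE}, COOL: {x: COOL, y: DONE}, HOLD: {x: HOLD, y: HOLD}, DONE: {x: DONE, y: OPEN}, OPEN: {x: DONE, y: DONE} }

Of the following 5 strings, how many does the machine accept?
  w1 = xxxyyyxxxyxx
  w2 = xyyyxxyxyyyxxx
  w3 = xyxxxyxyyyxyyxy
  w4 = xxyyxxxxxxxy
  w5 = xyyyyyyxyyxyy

w1: Trace: SHUT -x-> COOL -x-> COOL -x-> COOL -y-> DONE -y-> OPEN -y-> DONE -x-> DONE -x-> DONE -x-> DONE -y-> OPEN -x-> DONE -x-> DONE  → end DONE, rejected
w2: Trace: SHUT -x-> COOL -y-> DONE -y-> OPEN -y-> DONE -x-> DONE -x-> DONE -y-> OPEN -x-> DONE -y-> OPEN -y-> DONE -y-> OPEN -x-> DONE -x-> DONE -x-> DONE  → end DONE, rejected
w3: Trace: SHUT -x-> COOL -y-> DONE -x-> DONE -x-> DONE -x-> DONE -y-> OPEN -x-> DONE -y-> OPEN -y-> DONE -y-> OPEN -x-> DONE -y-> OPEN -y-> DONE -x-> DONE -y-> OPEN  → end OPEN, rejected
w4: Trace: SHUT -x-> COOL -x-> COOL -y-> DONE -y-> OPEN -x-> DONE -x-> DONE -x-> DONE -x-> DONE -x-> DONE -x-> DONE -x-> DONE -y-> OPEN  → end OPEN, rejected
w5: Trace: SHUT -x-> COOL -y-> DONE -y-> OPEN -y-> DONE -y-> OPEN -y-> DONE -y-> OPEN -x-> DONE -y-> OPEN -y-> DONE -x-> DONE -y-> OPEN -y-> DONE  → end DONE, rejected

0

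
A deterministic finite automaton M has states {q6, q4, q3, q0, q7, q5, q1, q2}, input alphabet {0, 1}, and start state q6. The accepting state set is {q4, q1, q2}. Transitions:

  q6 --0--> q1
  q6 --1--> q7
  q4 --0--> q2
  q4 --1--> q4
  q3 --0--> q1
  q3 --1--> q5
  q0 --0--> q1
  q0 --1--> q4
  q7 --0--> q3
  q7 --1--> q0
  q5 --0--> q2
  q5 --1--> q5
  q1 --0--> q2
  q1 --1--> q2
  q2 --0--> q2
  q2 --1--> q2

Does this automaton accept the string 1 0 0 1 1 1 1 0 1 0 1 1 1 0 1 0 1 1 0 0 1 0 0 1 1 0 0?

q6 → q7 → q3 → q1 → q2 → q2 → q2 → q2 → q2 → q2 → q2 → q2 → q2 → q2 → q2 → q2 → q2 → q2 → q2 → q2 → q2 → q2 → q2 → q2 → q2 → q2 → q2 → q2
End state q2 is accepting.

Yes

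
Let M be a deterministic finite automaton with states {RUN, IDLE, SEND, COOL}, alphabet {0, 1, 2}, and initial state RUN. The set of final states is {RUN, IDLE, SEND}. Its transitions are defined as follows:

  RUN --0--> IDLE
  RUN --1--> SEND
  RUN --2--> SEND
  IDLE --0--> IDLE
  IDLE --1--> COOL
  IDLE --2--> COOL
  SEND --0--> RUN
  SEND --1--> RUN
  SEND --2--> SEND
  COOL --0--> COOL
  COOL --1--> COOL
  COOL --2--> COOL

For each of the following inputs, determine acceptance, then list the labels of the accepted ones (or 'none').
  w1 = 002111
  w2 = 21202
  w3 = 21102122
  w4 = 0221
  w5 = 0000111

w1:
  start at RUN
  read '0': RUN → IDLE
  read '0': IDLE → IDLE
  read '2': IDLE → COOL
  read '1': COOL → COOL
  read '1': COOL → COOL
  read '1': COOL → COOL
  end COOL, rejected
w2:
  start at RUN
  read '2': RUN → SEND
  read '1': SEND → RUN
  read '2': RUN → SEND
  read '0': SEND → RUN
  read '2': RUN → SEND
  end SEND, accepted
w3:
  start at RUN
  read '2': RUN → SEND
  read '1': SEND → RUN
  read '1': RUN → SEND
  read '0': SEND → RUN
  read '2': RUN → SEND
  read '1': SEND → RUN
  read '2': RUN → SEND
  read '2': SEND → SEND
  end SEND, accepted
w4:
  start at RUN
  read '0': RUN → IDLE
  read '2': IDLE → COOL
  read '2': COOL → COOL
  read '1': COOL → COOL
  end COOL, rejected
w5:
  start at RUN
  read '0': RUN → IDLE
  read '0': IDLE → IDLE
  read '0': IDLE → IDLE
  read '0': IDLE → IDLE
  read '1': IDLE → COOL
  read '1': COOL → COOL
  read '1': COOL → COOL
  end COOL, rejected

w2, w3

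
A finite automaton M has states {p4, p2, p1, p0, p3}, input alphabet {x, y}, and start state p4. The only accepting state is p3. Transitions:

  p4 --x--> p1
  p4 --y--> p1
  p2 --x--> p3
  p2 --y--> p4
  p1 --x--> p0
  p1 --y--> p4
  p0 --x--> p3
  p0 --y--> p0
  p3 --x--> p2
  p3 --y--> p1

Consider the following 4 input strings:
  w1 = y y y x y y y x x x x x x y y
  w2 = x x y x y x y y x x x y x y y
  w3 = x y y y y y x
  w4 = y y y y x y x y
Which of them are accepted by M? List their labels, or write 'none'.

w1: p4 → p1 → p4 → p1 → p0 → p0 → p0 → p0 → p3 → p2 → p3 → p2 → p3 → p2 → p4 → p1  → end p1, rejected
w2: p4 → p1 → p0 → p0 → p3 → p1 → p0 → p0 → p0 → p3 → p2 → p3 → p1 → p0 → p0 → p0  → end p0, rejected
w3: p4 → p1 → p4 → p1 → p4 → p1 → p4 → p1  → end p1, rejected
w4: p4 → p1 → p4 → p1 → p4 → p1 → p4 → p1 → p4  → end p4, rejected

none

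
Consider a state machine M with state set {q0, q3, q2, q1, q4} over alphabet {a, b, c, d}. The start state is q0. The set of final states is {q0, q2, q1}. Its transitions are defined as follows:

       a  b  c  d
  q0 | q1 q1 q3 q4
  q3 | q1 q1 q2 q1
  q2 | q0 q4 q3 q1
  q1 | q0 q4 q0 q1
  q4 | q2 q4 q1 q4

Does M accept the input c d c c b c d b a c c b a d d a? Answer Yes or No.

start at q0
read 'c': q0 → q3
read 'd': q3 → q1
read 'c': q1 → q0
read 'c': q0 → q3
read 'b': q3 → q1
read 'c': q1 → q0
read 'd': q0 → q4
read 'b': q4 → q4
read 'a': q4 → q2
read 'c': q2 → q3
read 'c': q3 → q2
read 'b': q2 → q4
read 'a': q4 → q2
read 'd': q2 → q1
read 'd': q1 → q1
read 'a': q1 → q0
End state q0 is accepting.

Yes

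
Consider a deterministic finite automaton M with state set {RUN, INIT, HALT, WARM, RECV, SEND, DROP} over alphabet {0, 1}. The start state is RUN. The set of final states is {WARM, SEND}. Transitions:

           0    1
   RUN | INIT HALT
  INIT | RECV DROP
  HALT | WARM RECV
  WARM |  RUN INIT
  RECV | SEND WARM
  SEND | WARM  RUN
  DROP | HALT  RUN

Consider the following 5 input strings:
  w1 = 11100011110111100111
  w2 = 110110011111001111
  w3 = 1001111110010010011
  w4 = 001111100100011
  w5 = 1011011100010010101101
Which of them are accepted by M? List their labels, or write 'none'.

w1: RUN → HALT → RECV → WARM → RUN → INIT → RECV → WARM → INIT → DROP → RUN → INIT → DROP → RUN → HALT → RECV → SEND → WARM → INIT → DROP → RUN  → end RUN, rejected
w2: RUN → HALT → RECV → SEND → RUN → HALT → WARM → RUN → HALT → RECV → WARM → INIT → DROP → HALT → WARM → INIT → DROP → RUN → HALT  → end HALT, rejected
w3: RUN → HALT → WARM → RUN → HALT → RECV → WARM → INIT → DROP → RUN → INIT → RECV → WARM → RUN → INIT → DROP → HALT → WARM → INIT → DROP  → end DROP, rejected
w4: RUN → INIT → RECV → WARM → INIT → DROP → RUN → HALT → WARM → RUN → HALT → WARM → RUN → INIT → DROP → RUN  → end RUN, rejected
w5: RUN → HALT → WARM → INIT → DROP → HALT → RECV → WARM → INIT → RECV → SEND → WARM → INIT → RECV → SEND → RUN → INIT → DROP → HALT → RECV → WARM → RUN → HALT  → end HALT, rejected

none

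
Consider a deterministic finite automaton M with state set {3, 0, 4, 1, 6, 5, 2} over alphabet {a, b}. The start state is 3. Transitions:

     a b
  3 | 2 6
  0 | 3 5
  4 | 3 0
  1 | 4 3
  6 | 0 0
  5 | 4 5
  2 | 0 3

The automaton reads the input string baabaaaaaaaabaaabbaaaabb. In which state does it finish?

start at 3
read 'b': 3 → 6
read 'a': 6 → 0
read 'a': 0 → 3
read 'b': 3 → 6
read 'a': 6 → 0
read 'a': 0 → 3
read 'a': 3 → 2
read 'a': 2 → 0
read 'a': 0 → 3
read 'a': 3 → 2
read 'a': 2 → 0
read 'a': 0 → 3
read 'b': 3 → 6
read 'a': 6 → 0
read 'a': 0 → 3
read 'a': 3 → 2
read 'b': 2 → 3
read 'b': 3 → 6
read 'a': 6 → 0
read 'a': 0 → 3
read 'a': 3 → 2
read 'a': 2 → 0
read 'b': 0 → 5
read 'b': 5 → 5

5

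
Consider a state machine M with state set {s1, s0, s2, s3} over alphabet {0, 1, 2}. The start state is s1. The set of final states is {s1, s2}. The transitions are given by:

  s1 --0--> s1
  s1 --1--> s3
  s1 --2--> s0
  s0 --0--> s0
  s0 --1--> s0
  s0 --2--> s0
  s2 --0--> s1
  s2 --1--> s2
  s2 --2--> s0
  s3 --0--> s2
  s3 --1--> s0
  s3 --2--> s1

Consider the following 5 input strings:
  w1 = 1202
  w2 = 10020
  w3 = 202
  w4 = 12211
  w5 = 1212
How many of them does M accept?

1

w1: Trace: s1 -1-> s3 -2-> s1 -0-> s1 -2-> s0  → end s0, rejected
w2: Trace: s1 -1-> s3 -0-> s2 -0-> s1 -2-> s0 -0-> s0  → end s0, rejected
w3: Trace: s1 -2-> s0 -0-> s0 -2-> s0  → end s0, rejected
w4: Trace: s1 -1-> s3 -2-> s1 -2-> s0 -1-> s0 -1-> s0  → end s0, rejected
w5: Trace: s1 -1-> s3 -2-> s1 -1-> s3 -2-> s1  → end s1, accepted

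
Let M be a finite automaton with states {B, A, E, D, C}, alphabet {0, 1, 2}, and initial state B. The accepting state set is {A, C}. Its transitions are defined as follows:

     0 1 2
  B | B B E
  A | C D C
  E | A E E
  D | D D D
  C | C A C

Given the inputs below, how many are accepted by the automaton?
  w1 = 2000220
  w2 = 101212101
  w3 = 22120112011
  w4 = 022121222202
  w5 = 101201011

w1: Trace: B -2-> E -0-> A -0-> C -0-> C -2-> C -2-> C -0-> C  → end C, accepted
w2: Trace: B -1-> B -0-> B -1-> B -2-> E -1-> E -2-> E -1-> E -0-> A -1-> D  → end D, rejected
w3: Trace: B -2-> E -2-> E -1-> E -2-> E -0-> A -1-> D -1-> D -2-> D -0-> D -1-> D -1-> D  → end D, rejected
w4: Trace: B -0-> B -2-> E -2-> E -1-> E -2-> E -1-> E -2-> E -2-> E -2-> E -2-> E -0-> A -2-> C  → end C, accepted
w5: Trace: B -1-> B -0-> B -1-> B -2-> E -0-> A -1-> D -0-> D -1-> D -1-> D  → end D, rejected

2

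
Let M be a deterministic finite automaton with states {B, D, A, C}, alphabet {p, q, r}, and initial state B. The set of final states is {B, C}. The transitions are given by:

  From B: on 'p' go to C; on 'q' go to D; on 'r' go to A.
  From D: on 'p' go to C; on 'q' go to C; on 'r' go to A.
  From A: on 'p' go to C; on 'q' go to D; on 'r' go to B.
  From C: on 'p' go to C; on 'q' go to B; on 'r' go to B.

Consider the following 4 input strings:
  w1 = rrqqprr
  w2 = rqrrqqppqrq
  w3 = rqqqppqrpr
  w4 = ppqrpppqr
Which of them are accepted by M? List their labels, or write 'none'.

w1:
  start at B
  read 'r': B → A
  read 'r': A → B
  read 'q': B → D
  read 'q': D → C
  read 'p': C → C
  read 'r': C → B
  read 'r': B → A
  end A, rejected
w2:
  start at B
  read 'r': B → A
  read 'q': A → D
  read 'r': D → A
  read 'r': A → B
  read 'q': B → D
  read 'q': D → C
  read 'p': C → C
  read 'p': C → C
  read 'q': C → B
  read 'r': B → A
  read 'q': A → D
  end D, rejected
w3:
  start at B
  read 'r': B → A
  read 'q': A → D
  read 'q': D → C
  read 'q': C → B
  read 'p': B → C
  read 'p': C → C
  read 'q': C → B
  read 'r': B → A
  read 'p': A → C
  read 'r': C → B
  end B, accepted
w4:
  start at B
  read 'p': B → C
  read 'p': C → C
  read 'q': C → B
  read 'r': B → A
  read 'p': A → C
  read 'p': C → C
  read 'p': C → C
  read 'q': C → B
  read 'r': B → A
  end A, rejected

w3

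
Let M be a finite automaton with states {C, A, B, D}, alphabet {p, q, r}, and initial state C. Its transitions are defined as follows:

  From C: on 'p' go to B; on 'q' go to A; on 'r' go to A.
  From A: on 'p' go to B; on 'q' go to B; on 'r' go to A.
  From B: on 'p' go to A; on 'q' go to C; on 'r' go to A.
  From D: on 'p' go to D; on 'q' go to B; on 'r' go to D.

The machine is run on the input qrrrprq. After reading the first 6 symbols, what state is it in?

C → A → A → A → A → B → A
After 6 symbols: A.

A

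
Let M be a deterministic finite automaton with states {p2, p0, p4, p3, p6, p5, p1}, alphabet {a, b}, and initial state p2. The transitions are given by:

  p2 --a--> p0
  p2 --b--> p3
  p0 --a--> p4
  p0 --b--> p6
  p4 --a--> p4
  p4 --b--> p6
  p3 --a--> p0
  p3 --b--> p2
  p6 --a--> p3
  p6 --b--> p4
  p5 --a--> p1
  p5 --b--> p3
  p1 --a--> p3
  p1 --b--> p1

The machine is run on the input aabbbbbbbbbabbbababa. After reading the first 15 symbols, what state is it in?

p2

Trace: p2 -a-> p0 -a-> p4 -b-> p6 -b-> p4 -b-> p6 -b-> p4 -b-> p6 -b-> p4 -b-> p6 -b-> p4 -b-> p6 -a-> p3 -b-> p2 -b-> p3 -b-> p2
After 15 symbols: p2.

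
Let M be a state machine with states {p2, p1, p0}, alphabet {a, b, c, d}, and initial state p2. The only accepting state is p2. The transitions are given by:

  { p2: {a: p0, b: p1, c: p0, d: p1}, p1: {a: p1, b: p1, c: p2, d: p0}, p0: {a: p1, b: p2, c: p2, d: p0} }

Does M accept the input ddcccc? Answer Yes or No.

p2 → p1 → p0 → p2 → p0 → p2 → p0
End state p0 is not accepting.

No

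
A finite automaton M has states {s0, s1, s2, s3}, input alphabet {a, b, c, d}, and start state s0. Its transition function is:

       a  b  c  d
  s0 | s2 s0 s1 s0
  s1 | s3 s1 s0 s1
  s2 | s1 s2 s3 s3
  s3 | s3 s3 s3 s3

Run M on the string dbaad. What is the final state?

Trace: s0 -d-> s0 -b-> s0 -a-> s2 -a-> s1 -d-> s1

s1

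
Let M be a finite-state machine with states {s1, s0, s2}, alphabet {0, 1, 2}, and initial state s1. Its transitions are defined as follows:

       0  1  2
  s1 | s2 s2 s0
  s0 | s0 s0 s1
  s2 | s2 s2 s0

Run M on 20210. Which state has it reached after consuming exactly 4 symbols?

s1 → s0 → s0 → s1 → s2
After 4 symbols: s2.

s2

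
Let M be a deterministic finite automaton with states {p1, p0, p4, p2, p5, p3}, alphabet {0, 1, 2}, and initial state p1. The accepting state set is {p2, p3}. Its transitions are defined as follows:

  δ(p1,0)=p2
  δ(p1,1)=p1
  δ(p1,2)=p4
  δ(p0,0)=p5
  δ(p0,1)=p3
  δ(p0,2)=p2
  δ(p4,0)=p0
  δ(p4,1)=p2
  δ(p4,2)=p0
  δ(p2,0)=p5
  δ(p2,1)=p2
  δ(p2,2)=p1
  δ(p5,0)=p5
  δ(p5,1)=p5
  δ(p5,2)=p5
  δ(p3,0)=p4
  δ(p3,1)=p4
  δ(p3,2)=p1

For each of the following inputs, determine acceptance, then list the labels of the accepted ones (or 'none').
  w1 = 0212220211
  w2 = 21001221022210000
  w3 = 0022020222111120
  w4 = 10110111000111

none

w1:
  start at p1
  read '0': p1 → p2
  read '2': p2 → p1
  read '1': p1 → p1
  read '2': p1 → p4
  read '2': p4 → p0
  read '2': p0 → p2
  read '0': p2 → p5
  read '2': p5 → p5
  read '1': p5 → p5
  read '1': p5 → p5
  end p5, rejected
w2:
  start at p1
  read '2': p1 → p4
  read '1': p4 → p2
  read '0': p2 → p5
  read '0': p5 → p5
  read '1': p5 → p5
  read '2': p5 → p5
  read '2': p5 → p5
  read '1': p5 → p5
  read '0': p5 → p5
  read '2': p5 → p5
  read '2': p5 → p5
  read '2': p5 → p5
  read '1': p5 → p5
  read '0': p5 → p5
  read '0': p5 → p5
  read '0': p5 → p5
  read '0': p5 → p5
  end p5, rejected
w3:
  start at p1
  read '0': p1 → p2
  read '0': p2 → p5
  read '2': p5 → p5
  read '2': p5 → p5
  read '0': p5 → p5
  read '2': p5 → p5
  read '0': p5 → p5
  read '2': p5 → p5
  read '2': p5 → p5
  read '2': p5 → p5
  read '1': p5 → p5
  read '1': p5 → p5
  read '1': p5 → p5
  read '1': p5 → p5
  read '2': p5 → p5
  read '0': p5 → p5
  end p5, rejected
w4:
  start at p1
  read '1': p1 → p1
  read '0': p1 → p2
  read '1': p2 → p2
  read '1': p2 → p2
  read '0': p2 → p5
  read '1': p5 → p5
  read '1': p5 → p5
  read '1': p5 → p5
  read '0': p5 → p5
  read '0': p5 → p5
  read '0': p5 → p5
  read '1': p5 → p5
  read '1': p5 → p5
  read '1': p5 → p5
  end p5, rejected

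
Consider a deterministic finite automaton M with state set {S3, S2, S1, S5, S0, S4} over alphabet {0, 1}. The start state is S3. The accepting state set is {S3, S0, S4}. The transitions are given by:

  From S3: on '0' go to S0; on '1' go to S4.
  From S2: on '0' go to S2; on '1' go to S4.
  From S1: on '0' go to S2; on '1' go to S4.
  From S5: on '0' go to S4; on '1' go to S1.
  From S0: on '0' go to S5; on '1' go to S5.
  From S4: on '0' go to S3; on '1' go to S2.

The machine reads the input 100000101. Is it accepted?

Trace: S3 -1-> S4 -0-> S3 -0-> S0 -0-> S5 -0-> S4 -0-> S3 -1-> S4 -0-> S3 -1-> S4
End state S4 is accepting.

Yes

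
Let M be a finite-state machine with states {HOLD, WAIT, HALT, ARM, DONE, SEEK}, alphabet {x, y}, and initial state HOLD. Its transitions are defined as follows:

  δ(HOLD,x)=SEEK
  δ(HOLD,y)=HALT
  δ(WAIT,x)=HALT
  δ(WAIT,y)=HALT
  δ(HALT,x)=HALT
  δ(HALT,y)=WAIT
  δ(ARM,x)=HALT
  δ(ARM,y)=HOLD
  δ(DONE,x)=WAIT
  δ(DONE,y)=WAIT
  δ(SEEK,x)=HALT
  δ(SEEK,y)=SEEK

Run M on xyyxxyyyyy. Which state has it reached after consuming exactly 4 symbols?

HALT

start at HOLD
read 'x': HOLD → SEEK
read 'y': SEEK → SEEK
read 'y': SEEK → SEEK
read 'x': SEEK → HALT
After 4 symbols: HALT.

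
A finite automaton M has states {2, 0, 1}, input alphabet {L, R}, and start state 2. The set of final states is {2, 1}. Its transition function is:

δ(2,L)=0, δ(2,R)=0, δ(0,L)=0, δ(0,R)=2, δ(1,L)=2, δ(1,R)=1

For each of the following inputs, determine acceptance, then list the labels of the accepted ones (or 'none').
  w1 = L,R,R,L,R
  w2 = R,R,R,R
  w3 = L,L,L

w1, w2

w1: Trace: 2 -L-> 0 -R-> 2 -R-> 0 -L-> 0 -R-> 2  → end 2, accepted
w2: Trace: 2 -R-> 0 -R-> 2 -R-> 0 -R-> 2  → end 2, accepted
w3: Trace: 2 -L-> 0 -L-> 0 -L-> 0  → end 0, rejected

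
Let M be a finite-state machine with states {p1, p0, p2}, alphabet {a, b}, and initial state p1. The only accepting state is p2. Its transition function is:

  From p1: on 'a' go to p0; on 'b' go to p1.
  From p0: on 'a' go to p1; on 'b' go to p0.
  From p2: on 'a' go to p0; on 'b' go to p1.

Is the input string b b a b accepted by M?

p1 → p1 → p1 → p0 → p0
End state p0 is not accepting.

No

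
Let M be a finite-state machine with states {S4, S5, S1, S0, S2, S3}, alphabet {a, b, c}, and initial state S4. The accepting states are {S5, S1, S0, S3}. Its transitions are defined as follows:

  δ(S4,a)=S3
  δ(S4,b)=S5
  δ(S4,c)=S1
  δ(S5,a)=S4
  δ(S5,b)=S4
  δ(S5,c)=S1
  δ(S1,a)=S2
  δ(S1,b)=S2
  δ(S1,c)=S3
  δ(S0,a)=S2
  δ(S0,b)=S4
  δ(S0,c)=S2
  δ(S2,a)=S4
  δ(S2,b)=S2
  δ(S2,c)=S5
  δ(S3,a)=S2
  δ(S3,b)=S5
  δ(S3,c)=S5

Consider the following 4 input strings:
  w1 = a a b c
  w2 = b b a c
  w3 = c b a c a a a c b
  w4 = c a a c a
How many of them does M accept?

w1: Trace: S4 -a-> S3 -a-> S2 -b-> S2 -c-> S5  → end S5, accepted
w2: Trace: S4 -b-> S5 -b-> S4 -a-> S3 -c-> S5  → end S5, accepted
w3: Trace: S4 -c-> S1 -b-> S2 -a-> S4 -c-> S1 -a-> S2 -a-> S4 -a-> S3 -c-> S5 -b-> S4  → end S4, rejected
w4: Trace: S4 -c-> S1 -a-> S2 -a-> S4 -c-> S1 -a-> S2  → end S2, rejected

2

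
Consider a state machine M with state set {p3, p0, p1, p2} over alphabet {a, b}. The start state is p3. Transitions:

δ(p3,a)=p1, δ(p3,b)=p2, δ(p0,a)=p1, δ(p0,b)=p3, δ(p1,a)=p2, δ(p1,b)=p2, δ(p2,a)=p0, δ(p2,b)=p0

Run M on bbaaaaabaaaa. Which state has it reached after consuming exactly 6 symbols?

p1

p3 → p2 → p0 → p1 → p2 → p0 → p1
After 6 symbols: p1.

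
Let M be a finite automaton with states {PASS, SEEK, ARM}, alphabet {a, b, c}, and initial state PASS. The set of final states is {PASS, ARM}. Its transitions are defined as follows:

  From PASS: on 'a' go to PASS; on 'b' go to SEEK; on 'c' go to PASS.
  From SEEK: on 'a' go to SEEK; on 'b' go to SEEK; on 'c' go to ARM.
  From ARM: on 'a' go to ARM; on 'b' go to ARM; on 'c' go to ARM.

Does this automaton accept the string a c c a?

Trace: PASS -a-> PASS -c-> PASS -c-> PASS -a-> PASS
End state PASS is accepting.

Yes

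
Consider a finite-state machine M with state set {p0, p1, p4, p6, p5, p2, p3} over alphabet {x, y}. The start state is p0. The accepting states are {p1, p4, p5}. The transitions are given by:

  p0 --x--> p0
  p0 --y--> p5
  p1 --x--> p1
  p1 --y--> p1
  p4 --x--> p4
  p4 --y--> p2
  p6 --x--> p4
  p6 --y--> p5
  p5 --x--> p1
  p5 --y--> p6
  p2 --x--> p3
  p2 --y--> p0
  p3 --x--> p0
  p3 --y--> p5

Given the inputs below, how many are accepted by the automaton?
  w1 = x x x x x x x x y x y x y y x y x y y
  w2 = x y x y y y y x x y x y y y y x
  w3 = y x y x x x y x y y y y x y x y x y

3

w1: p0 → p0 → p0 → p0 → p0 → p0 → p0 → p0 → p0 → p5 → p1 → p1 → p1 → p1 → p1 → p1 → p1 → p1 → p1 → p1  → end p1, accepted
w2: p0 → p0 → p5 → p1 → p1 → p1 → p1 → p1 → p1 → p1 → p1 → p1 → p1 → p1 → p1 → p1 → p1  → end p1, accepted
w3: p0 → p5 → p1 → p1 → p1 → p1 → p1 → p1 → p1 → p1 → p1 → p1 → p1 → p1 → p1 → p1 → p1 → p1 → p1  → end p1, accepted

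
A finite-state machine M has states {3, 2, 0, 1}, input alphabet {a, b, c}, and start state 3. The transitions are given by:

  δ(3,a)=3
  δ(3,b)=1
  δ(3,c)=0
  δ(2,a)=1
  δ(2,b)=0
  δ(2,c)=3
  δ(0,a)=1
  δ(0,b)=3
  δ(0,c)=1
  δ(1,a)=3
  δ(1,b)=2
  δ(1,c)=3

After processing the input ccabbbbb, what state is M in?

start at 3
read 'c': 3 → 0
read 'c': 0 → 1
read 'a': 1 → 3
read 'b': 3 → 1
read 'b': 1 → 2
read 'b': 2 → 0
read 'b': 0 → 3
read 'b': 3 → 1

1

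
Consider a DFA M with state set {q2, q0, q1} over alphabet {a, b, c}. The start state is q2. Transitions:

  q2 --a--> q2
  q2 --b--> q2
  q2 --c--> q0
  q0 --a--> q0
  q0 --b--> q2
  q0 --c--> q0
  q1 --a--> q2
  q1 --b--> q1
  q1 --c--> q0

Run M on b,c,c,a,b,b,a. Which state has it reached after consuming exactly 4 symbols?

q0

q2 → q2 → q0 → q0 → q0
After 4 symbols: q0.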